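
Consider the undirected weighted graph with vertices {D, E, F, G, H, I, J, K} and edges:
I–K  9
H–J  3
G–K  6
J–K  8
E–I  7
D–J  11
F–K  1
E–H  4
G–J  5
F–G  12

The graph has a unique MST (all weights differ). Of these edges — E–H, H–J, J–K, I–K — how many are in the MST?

2

Kruskal's algorithm — process edges by increasing weight (ties by edge label):
F–K (1): add — endpoints in different components.
H–J (3): add — endpoints in different components.
E–H (4): add — endpoints in different components.
G–J (5): add — endpoints in different components.
G–K (6): add — endpoints in different components.
E–I (7): add — endpoints in different components.
J–K (8): skip — J and K already connected.
I–K (9): skip — I and K already connected.
D–J (11): add — endpoints in different components.
MST edge set: {F–K, H–J, E–H, G–J, G–K, E–I, D–J}.
Of the listed edges, {E–H, H–J} are in the MST → 2.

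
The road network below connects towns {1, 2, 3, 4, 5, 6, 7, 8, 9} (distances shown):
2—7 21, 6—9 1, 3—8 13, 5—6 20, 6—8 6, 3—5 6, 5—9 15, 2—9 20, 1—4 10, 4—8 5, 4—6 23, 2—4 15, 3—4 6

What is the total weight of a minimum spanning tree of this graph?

Prim's algorithm from 5:
Step 1: cheapest edge leaving the tree is 3—5 (6); add 3.
Step 2: cheapest edge leaving the tree is 3—4 (6); add 4.
Step 3: cheapest edge leaving the tree is 4—8 (5); add 8.
Step 4: cheapest edge leaving the tree is 6—8 (6); add 6.
Step 5: cheapest edge leaving the tree is 6—9 (1); add 9.
Step 6: cheapest edge leaving the tree is 1—4 (10); add 1.
Step 7: cheapest edge leaving the tree is 2—4 (15); add 2.
Step 8: cheapest edge leaving the tree is 2—7 (21); add 7.
MST edges: 3—5, 3—4, 4—8, 6—8, 6—9, 1—4, 2—4, 2—7; total weight 6+6+5+6+1+10+15+21 = 70.

70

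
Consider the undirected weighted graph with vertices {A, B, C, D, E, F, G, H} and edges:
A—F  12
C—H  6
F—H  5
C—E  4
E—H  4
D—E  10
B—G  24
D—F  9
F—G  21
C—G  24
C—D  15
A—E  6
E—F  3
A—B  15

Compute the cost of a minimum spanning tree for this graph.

62

Prim's algorithm from C:
Step 1: frontier [C—E 4, C—H 6, C—D 15, C—G 24] → take C—E (4); add E.
Step 2: frontier [C—H 6, C—D 15, C—G 24, E—F 3, E—H 4, A—E 6, D—E 10] → take E—F (3); add F.
Step 3: frontier [C—H 6, C—D 15, C—G 24, E—H 4, A—E 6, D—E 10, F—H 5, D—F 9, A—F 12, F—G 21] → take E—H (4); add H.
Step 4: frontier [C—D 15, C—G 24, A—E 6, D—E 10, D—F 9, A—F 12, F—G 21] → take A—E (6); add A.
Step 5: frontier [A—B 15, C—D 15, C—G 24, D—E 10, D—F 9, F—G 21] → take D—F (9); add D.
Step 6: frontier [A—B 15, C—G 24, F—G 21] → take A—B (15); add B.
Step 7: frontier [B—G 24, C—G 24, F—G 21] → take F—G (21); add G.
MST edges: C—E, E—F, E—H, A—E, D—F, A—B, F—G; total weight 4+3+4+6+9+15+21 = 62.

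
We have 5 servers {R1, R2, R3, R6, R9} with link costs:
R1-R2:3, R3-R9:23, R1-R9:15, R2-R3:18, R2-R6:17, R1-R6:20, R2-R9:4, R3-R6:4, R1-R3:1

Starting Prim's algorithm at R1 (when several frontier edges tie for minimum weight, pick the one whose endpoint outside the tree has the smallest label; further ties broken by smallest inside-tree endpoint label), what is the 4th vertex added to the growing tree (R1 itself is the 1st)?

Grow the tree from R1 using Prim:
Step 1: frontier [R1-R3 1, R1-R2 3, R1-R9 15, R1-R6 20] → take R1-R3 (1); add R3.
Step 2: frontier [R1-R2 3, R1-R9 15, R1-R6 20, R3-R6 4, R2-R3 18, R3-R9 23] → take R1-R2 (3); add R2.
Step 3: frontier [R1-R9 15, R1-R6 20, R2-R9 4, R2-R6 17, R3-R6 4, R3-R9 23] → take R3-R6 (4); add R6.
Step 4: frontier [R1-R9 15, R2-R9 4, R3-R9 23] → take R2-R9 (4); add R9.
Vertex order: R1, R3, R2, R6, R9. The 4th vertex is R6.

R6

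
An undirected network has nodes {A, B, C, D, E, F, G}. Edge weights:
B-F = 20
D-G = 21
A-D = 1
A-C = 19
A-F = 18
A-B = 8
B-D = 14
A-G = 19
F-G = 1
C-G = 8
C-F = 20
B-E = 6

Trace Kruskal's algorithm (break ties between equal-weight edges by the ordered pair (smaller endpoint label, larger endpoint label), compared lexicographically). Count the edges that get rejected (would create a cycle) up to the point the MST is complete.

1

Kruskal's algorithm — process edges by increasing weight (ties by edge label):
A-D (1): add. Components now {A,D} {B} {C} {E} {F} {G}
F-G (1): add. Components now {A,D} {B} {C} {E} {F,G}
B-E (6): add. Components now {A,D} {B,E} {C} {F,G}
A-B (8): add. Components now {A,B,D,E} {C} {F,G}
C-G (8): add. Components now {A,B,D,E} {C,F,G}
B-D (14): skip — B and D already connected.
A-F (18): add. Components now {A,B,C,D,E,F,G}
Edges rejected before the tree was complete: 1.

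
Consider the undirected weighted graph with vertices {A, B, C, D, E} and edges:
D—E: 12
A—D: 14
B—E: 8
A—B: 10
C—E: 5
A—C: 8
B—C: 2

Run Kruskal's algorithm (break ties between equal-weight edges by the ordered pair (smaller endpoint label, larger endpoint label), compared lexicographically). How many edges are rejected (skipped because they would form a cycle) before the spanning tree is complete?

Kruskal's algorithm — process edges by increasing weight (ties by edge label):
B—C (2): add. Components now {A} {B,C} {D} {E}
C—E (5): add. Components now {A} {B,C,E} {D}
A—C (8): add. Components now {A,B,C,E} {D}
B—E (8): skip — B and E already connected.
A—B (10): skip — A and B already connected.
D—E (12): add. Components now {A,B,C,D,E}
Edges rejected before the tree was complete: 2.

2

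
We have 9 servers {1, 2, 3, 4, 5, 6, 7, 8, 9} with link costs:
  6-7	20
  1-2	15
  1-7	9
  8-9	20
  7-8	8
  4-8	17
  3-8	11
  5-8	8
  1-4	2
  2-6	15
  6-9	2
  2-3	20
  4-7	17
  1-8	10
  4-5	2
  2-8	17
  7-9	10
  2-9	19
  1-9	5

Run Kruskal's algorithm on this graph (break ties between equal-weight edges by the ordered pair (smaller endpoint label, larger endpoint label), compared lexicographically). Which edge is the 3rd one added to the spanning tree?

6-9

Kruskal's algorithm — process edges by increasing weight (ties by edge label):
1-4 (2): add — endpoints in different components.
4-5 (2): add — endpoints in different components.
6-9 (2): add — endpoints in different components.
1-9 (5): add — endpoints in different components.
5-8 (8): add — endpoints in different components.
7-8 (8): add — endpoints in different components.
1-7 (9): skip — 1 and 7 already connected.
1-8 (10): skip — 1 and 8 already connected.
7-9 (10): skip — 7 and 9 already connected.
3-8 (11): add — endpoints in different components.
1-2 (15): add — endpoints in different components.
The 3rd edge added is 6-9.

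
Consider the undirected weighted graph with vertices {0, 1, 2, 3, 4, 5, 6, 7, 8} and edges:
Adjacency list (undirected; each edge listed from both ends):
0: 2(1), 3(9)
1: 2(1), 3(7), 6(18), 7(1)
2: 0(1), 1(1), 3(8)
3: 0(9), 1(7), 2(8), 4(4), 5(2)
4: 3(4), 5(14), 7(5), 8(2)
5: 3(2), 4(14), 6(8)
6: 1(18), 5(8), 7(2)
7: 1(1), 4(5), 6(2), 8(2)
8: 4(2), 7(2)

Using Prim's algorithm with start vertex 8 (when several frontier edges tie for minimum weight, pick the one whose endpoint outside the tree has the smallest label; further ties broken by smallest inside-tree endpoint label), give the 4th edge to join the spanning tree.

1-2

Grow the tree from 8 using Prim:
Step 1: cheapest edge leaving the tree is 4-8 (2); add 4.
Step 2: cheapest edge leaving the tree is 7-8 (2); add 7.
Step 3: cheapest edge leaving the tree is 1-7 (1); add 1.
Step 4: cheapest edge leaving the tree is 1-2 (1); add 2.
Step 5: cheapest edge leaving the tree is 0-2 (1); add 0.
Step 6: cheapest edge leaving the tree is 6-7 (2); add 6.
Step 7: cheapest edge leaving the tree is 3-4 (4); add 3.
Step 8: cheapest edge leaving the tree is 3-5 (2); add 5.
The 4th edge added is 1-2.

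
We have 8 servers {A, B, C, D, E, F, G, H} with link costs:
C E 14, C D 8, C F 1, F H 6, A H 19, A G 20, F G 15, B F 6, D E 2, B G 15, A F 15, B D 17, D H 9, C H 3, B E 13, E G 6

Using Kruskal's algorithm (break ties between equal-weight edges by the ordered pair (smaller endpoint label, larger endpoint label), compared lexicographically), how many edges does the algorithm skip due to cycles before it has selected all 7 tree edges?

Sort edges by weight, then run Kruskal:
C F (1): add — endpoints in different components.
D E (2): add — endpoints in different components.
C H (3): add — endpoints in different components.
B F (6): add — endpoints in different components.
E G (6): add — endpoints in different components.
F H (6): skip — F and H already connected.
C D (8): add — endpoints in different components.
D H (9): skip — D and H already connected.
B E (13): skip — B and E already connected.
C E (14): skip — C and E already connected.
A F (15): add — endpoints in different components.
Edges rejected before the tree was complete: 4.

4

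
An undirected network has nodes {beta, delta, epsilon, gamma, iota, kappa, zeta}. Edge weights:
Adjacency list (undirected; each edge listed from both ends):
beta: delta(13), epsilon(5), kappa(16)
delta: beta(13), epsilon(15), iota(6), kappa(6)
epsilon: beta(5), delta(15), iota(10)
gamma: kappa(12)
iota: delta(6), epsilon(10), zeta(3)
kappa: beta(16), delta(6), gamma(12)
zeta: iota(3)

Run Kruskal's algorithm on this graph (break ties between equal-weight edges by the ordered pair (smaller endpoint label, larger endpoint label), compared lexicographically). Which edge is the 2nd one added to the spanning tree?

beta-epsilon

Kruskal's algorithm — process edges by increasing weight (ties by edge label):
iota zeta (3): add. Components now {iota,zeta} {gamma} {epsilon} {beta} {delta} {kappa}
beta epsilon (5): add. Components now {iota,zeta} {gamma} {beta,epsilon} {delta} {kappa}
delta iota (6): add. Components now {delta,iota,zeta} {gamma} {beta,epsilon} {kappa}
delta kappa (6): add. Components now {delta,iota,kappa,zeta} {gamma} {beta,epsilon}
epsilon iota (10): add. Components now {beta,delta,epsilon,iota,kappa,zeta} {gamma}
gamma kappa (12): add. Components now {beta,delta,epsilon,gamma,iota,kappa,zeta}
The 2nd edge added is beta epsilon.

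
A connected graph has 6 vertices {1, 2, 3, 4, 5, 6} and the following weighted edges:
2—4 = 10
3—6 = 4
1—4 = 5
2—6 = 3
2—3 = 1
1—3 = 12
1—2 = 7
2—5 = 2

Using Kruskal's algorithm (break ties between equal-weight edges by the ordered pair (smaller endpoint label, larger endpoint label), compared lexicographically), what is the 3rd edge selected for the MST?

Kruskal: consider edges lightest-first.
2—3 (1): add — endpoints in different components.
2—5 (2): add — endpoints in different components.
2—6 (3): add — endpoints in different components.
3—6 (4): skip — 3 and 6 already connected.
1—4 (5): add — endpoints in different components.
1—2 (7): add — endpoints in different components.
The 3rd edge added is 2—6.

2-6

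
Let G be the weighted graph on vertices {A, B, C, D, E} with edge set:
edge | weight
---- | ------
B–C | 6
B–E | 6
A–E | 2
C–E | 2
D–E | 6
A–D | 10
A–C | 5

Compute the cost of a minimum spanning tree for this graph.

Kruskal's algorithm — process edges by increasing weight (ties by edge label):
A–E (2): add. Components now {A,E} {B} {C} {D}
C–E (2): add. Components now {A,C,E} {B} {D}
A–C (5): skip — A and C already connected.
B–C (6): add. Components now {A,B,C,E} {D}
B–E (6): skip — B and E already connected.
D–E (6): add. Components now {A,B,C,D,E}
MST edges: A–E, C–E, B–C, D–E; total weight 2+2+6+6 = 16.

16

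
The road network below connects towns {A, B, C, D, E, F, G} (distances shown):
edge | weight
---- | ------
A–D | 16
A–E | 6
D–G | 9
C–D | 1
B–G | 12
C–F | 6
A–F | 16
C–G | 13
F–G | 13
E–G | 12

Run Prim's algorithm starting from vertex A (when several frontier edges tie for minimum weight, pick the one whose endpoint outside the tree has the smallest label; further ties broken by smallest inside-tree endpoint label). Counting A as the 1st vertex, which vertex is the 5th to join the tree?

C

Prim, starting at A.
Step 1: cheapest edge leaving the tree is A–E (6); add E.
Step 2: cheapest edge leaving the tree is E–G (12); add G.
Step 3: cheapest edge leaving the tree is D–G (9); add D.
Step 4: cheapest edge leaving the tree is C–D (1); add C.
Step 5: cheapest edge leaving the tree is C–F (6); add F.
Step 6: cheapest edge leaving the tree is B–G (12); add B.
Vertex order: A, E, G, D, C, F, B. The 5th vertex is C.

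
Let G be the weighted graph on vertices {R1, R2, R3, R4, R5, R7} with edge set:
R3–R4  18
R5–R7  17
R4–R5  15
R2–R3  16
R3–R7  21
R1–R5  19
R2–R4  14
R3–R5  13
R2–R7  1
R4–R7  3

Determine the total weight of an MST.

51

Prim, starting at R3.
Step 1: cheapest edge leaving the tree is R3–R5 (13); add R5.
Step 2: cheapest edge leaving the tree is R4–R5 (15); add R4.
Step 3: cheapest edge leaving the tree is R4–R7 (3); add R7.
Step 4: cheapest edge leaving the tree is R2–R7 (1); add R2.
Step 5: cheapest edge leaving the tree is R1–R5 (19); add R1.
MST edges: R3–R5, R4–R5, R4–R7, R2–R7, R1–R5; total weight 13+15+3+1+19 = 51.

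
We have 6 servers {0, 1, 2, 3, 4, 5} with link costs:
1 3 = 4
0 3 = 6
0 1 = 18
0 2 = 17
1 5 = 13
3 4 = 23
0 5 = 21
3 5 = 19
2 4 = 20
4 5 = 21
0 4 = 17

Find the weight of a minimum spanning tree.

57

Kruskal: consider edges lightest-first.
1 3 (4): add — endpoints in different components.
0 3 (6): add — endpoints in different components.
1 5 (13): add — endpoints in different components.
0 2 (17): add — endpoints in different components.
0 4 (17): add — endpoints in different components.
MST edges: 1 3, 0 3, 1 5, 0 2, 0 4; total weight 4+6+13+17+17 = 57.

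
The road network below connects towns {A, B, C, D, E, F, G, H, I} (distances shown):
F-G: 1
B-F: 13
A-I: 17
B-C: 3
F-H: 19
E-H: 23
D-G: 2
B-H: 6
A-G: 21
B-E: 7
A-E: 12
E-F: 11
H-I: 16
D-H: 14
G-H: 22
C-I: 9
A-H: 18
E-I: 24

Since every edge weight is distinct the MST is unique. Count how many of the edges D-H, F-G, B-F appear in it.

Kruskal: consider edges lightest-first.
F-G (1): add — endpoints in different components.
D-G (2): add — endpoints in different components.
B-C (3): add — endpoints in different components.
B-H (6): add — endpoints in different components.
B-E (7): add — endpoints in different components.
C-I (9): add — endpoints in different components.
E-F (11): add — endpoints in different components.
A-E (12): add — endpoints in different components.
MST edge set: {F-G, D-G, B-C, B-H, B-E, C-I, E-F, A-E}.
Of the listed edges, {F-G} are in the MST → 1.

1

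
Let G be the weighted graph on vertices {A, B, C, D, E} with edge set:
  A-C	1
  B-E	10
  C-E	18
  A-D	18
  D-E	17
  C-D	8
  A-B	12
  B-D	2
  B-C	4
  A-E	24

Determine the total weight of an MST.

Prim's algorithm from E:
Step 1: cheapest edge leaving the tree is B-E (10); add B.
Step 2: cheapest edge leaving the tree is B-D (2); add D.
Step 3: cheapest edge leaving the tree is B-C (4); add C.
Step 4: cheapest edge leaving the tree is A-C (1); add A.
MST edges: B-E, B-D, B-C, A-C; total weight 10+2+4+1 = 17.

17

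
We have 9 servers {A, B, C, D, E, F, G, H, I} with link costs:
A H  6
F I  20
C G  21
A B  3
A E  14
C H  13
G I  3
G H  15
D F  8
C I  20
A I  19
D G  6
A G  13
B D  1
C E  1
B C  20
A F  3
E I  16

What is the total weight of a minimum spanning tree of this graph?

36

Grow the tree from B using Prim:
Step 1: cheapest edge leaving the tree is B D (1); add D.
Step 2: cheapest edge leaving the tree is A B (3); add A.
Step 3: cheapest edge leaving the tree is A F (3); add F.
Step 4: cheapest edge leaving the tree is D G (6); add G.
Step 5: cheapest edge leaving the tree is G I (3); add I.
Step 6: cheapest edge leaving the tree is A H (6); add H.
Step 7: cheapest edge leaving the tree is C H (13); add C.
Step 8: cheapest edge leaving the tree is C E (1); add E.
MST edges: B D, A B, A F, D G, G I, A H, C H, C E; total weight 1+3+3+6+3+6+13+1 = 36.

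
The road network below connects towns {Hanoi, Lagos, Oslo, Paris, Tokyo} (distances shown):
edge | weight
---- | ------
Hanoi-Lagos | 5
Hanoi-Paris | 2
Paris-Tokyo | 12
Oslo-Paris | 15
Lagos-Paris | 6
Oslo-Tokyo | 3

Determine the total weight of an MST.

Sort edges by weight, then run Kruskal:
Hanoi-Paris (2): add — endpoints in different components.
Oslo-Tokyo (3): add — endpoints in different components.
Hanoi-Lagos (5): add — endpoints in different components.
Lagos-Paris (6): skip — Lagos and Paris already connected.
Paris-Tokyo (12): add — endpoints in different components.
MST edges: Hanoi-Paris, Oslo-Tokyo, Hanoi-Lagos, Paris-Tokyo; total weight 2+3+5+12 = 22.

22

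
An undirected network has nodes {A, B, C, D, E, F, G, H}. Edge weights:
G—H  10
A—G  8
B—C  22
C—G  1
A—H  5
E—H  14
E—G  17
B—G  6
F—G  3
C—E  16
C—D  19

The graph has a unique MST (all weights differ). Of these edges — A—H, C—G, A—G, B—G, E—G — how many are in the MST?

Kruskal: consider edges lightest-first.
C—G (1): add — endpoints in different components.
F—G (3): add — endpoints in different components.
A—H (5): add — endpoints in different components.
B—G (6): add — endpoints in different components.
A—G (8): add — endpoints in different components.
G—H (10): skip — G and H already connected.
E—H (14): add — endpoints in different components.
C—E (16): skip — C and E already connected.
E—G (17): skip — E and G already connected.
C—D (19): add — endpoints in different components.
MST edge set: {C—G, F—G, A—H, B—G, A—G, E—H, C—D}.
Of the listed edges, {A—H, C—G, A—G, B—G} are in the MST → 4.

4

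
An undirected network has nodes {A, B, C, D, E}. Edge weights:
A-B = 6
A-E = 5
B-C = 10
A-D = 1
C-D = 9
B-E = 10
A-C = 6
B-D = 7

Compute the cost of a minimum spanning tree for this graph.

Sort edges by weight, then run Kruskal:
A-D (1): add. Components now {A,D} {B} {C} {E}
A-E (5): add. Components now {A,D,E} {B} {C}
A-B (6): add. Components now {A,B,D,E} {C}
A-C (6): add. Components now {A,B,C,D,E}
MST edges: A-D, A-E, A-B, A-C; total weight 1+5+6+6 = 18.

18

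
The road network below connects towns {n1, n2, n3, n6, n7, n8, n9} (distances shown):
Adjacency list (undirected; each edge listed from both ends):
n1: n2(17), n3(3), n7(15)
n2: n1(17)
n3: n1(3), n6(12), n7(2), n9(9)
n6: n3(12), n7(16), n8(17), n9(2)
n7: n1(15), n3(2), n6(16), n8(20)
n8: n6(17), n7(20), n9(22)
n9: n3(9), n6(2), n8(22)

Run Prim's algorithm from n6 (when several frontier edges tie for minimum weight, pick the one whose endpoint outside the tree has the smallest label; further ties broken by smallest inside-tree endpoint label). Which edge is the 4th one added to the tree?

n1-n3

Grow the tree from n6 using Prim:
Step 1: frontier [n6—n9 2, n3—n6 12, n6—n7 16, n6—n8 17] → take n6—n9 (2); add n9.
Step 2: frontier [n3—n6 12, n6—n7 16, n6—n8 17, n3—n9 9, n8—n9 22] → take n3—n9 (9); add n3.
Step 3: frontier [n3—n7 2, n1—n3 3, n6—n7 16, n6—n8 17, n8—n9 22] → take n3—n7 (2); add n7.
Step 4: frontier [n1—n3 3, n6—n8 17, n1—n7 15, n7—n8 20, n8—n9 22] → take n1—n3 (3); add n1.
Step 5: frontier [n1—n2 17, n6—n8 17, n7—n8 20, n8—n9 22] → take n1—n2 (17); add n2.
Step 6: frontier [n6—n8 17, n7—n8 20, n8—n9 22] → take n6—n8 (17); add n8.
The 4th edge added is n1—n3.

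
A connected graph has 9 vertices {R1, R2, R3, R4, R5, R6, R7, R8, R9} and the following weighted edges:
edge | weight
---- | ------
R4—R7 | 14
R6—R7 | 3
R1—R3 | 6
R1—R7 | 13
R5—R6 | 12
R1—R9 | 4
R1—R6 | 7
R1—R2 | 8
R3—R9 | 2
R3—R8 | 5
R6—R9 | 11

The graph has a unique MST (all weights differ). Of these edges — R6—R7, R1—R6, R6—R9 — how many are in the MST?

2

Kruskal's algorithm — process edges by increasing weight (ties by edge label):
R3—R9 (2): add — endpoints in different components.
R6—R7 (3): add — endpoints in different components.
R1—R9 (4): add — endpoints in different components.
R3—R8 (5): add — endpoints in different components.
R1—R3 (6): skip — R3 and R1 already connected.
R1—R6 (7): add — endpoints in different components.
R1—R2 (8): add — endpoints in different components.
R6—R9 (11): skip — R6 and R9 already connected.
R5—R6 (12): add — endpoints in different components.
R1—R7 (13): skip — R1 and R7 already connected.
R4—R7 (14): add — endpoints in different components.
MST edge set: {R3—R9, R6—R7, R1—R9, R3—R8, R1—R6, R1—R2, R5—R6, R4—R7}.
Of the listed edges, {R6—R7, R1—R6} are in the MST → 2.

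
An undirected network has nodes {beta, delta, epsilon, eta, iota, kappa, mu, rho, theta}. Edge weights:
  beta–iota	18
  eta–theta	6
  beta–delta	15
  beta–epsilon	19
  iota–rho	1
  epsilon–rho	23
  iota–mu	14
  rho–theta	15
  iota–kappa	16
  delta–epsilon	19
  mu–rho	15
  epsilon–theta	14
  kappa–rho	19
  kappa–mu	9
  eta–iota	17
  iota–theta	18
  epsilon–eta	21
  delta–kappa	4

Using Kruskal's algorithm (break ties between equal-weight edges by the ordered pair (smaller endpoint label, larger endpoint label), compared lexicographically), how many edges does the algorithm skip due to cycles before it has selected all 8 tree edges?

Sort edges by weight, then run Kruskal:
iota–rho (1): add — endpoints in different components.
delta–kappa (4): add — endpoints in different components.
eta–theta (6): add — endpoints in different components.
kappa–mu (9): add — endpoints in different components.
epsilon–theta (14): add — endpoints in different components.
iota–mu (14): add — endpoints in different components.
beta–delta (15): add — endpoints in different components.
mu–rho (15): skip — mu and rho already connected.
rho–theta (15): add — endpoints in different components.
Edges rejected before the tree was complete: 1.

1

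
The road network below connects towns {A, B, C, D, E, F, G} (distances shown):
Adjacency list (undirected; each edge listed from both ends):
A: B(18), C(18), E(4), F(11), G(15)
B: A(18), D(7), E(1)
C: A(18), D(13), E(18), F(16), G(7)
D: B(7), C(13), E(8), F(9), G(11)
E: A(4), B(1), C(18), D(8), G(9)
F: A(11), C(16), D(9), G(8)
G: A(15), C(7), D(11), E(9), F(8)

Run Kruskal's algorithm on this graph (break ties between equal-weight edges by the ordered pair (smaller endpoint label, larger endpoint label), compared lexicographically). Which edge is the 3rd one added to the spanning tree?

Kruskal: consider edges lightest-first.
B E (1): add — endpoints in different components.
A E (4): add — endpoints in different components.
B D (7): add — endpoints in different components.
C G (7): add — endpoints in different components.
D E (8): skip — D and E already connected.
F G (8): add — endpoints in different components.
D F (9): add — endpoints in different components.
The 3rd edge added is B D.

B-D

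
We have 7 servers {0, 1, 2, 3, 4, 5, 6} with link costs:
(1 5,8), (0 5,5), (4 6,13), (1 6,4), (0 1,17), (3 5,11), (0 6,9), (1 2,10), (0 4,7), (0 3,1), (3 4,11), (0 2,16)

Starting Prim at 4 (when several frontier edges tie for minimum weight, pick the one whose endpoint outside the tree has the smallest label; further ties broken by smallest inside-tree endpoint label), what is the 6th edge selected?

Grow the tree from 4 using Prim:
Step 1: frontier [0 4 7, 3 4 11, 4 6 13] → take 0 4 (7); add 0.
Step 2: frontier [0 3 1, 0 5 5, 0 6 9, 0 2 16, 0 1 17, 3 4 11, 4 6 13] → take 0 3 (1); add 3.
Step 3: frontier [0 5 5, 0 6 9, 0 2 16, 0 1 17, 3 5 11, 4 6 13] → take 0 5 (5); add 5.
Step 4: frontier [0 6 9, 0 2 16, 0 1 17, 4 6 13, 1 5 8] → take 1 5 (8); add 1.
Step 5: frontier [0 6 9, 0 2 16, 1 6 4, 1 2 10, 4 6 13] → take 1 6 (4); add 6.
Step 6: frontier [0 2 16, 1 2 10] → take 1 2 (10); add 2.
The 6th edge added is 1 2.

1-2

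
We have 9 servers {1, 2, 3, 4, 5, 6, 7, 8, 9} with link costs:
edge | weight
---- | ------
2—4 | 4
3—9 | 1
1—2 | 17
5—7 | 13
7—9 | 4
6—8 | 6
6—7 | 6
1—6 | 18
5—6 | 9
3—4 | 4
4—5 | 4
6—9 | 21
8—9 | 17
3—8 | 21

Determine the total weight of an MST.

46

Prim's algorithm from 2:
Step 1: cheapest edge leaving the tree is 2—4 (4); add 4.
Step 2: cheapest edge leaving the tree is 3—4 (4); add 3.
Step 3: cheapest edge leaving the tree is 3—9 (1); add 9.
Step 4: cheapest edge leaving the tree is 4—5 (4); add 5.
Step 5: cheapest edge leaving the tree is 7—9 (4); add 7.
Step 6: cheapest edge leaving the tree is 6—7 (6); add 6.
Step 7: cheapest edge leaving the tree is 6—8 (6); add 8.
Step 8: cheapest edge leaving the tree is 1—2 (17); add 1.
MST edges: 2—4, 3—4, 3—9, 4—5, 7—9, 6—7, 6—8, 1—2; total weight 4+4+1+4+4+6+6+17 = 46.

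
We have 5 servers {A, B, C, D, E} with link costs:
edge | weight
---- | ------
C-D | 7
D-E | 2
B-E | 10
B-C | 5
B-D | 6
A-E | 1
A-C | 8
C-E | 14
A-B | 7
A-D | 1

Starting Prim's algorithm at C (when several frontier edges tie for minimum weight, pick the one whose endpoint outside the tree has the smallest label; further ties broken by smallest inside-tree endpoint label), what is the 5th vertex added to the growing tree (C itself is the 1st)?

E

Prim's algorithm from C:
Step 1: frontier [B-C 5, C-D 7, A-C 8, C-E 14] → take B-C (5); add B.
Step 2: frontier [B-D 6, A-B 7, B-E 10, C-D 7, A-C 8, C-E 14] → take B-D (6); add D.
Step 3: frontier [A-B 7, B-E 10, A-C 8, C-E 14, A-D 1, D-E 2] → take A-D (1); add A.
Step 4: frontier [A-E 1, B-E 10, C-E 14, D-E 2] → take A-E (1); add E.
Vertex order: C, B, D, A, E. The 5th vertex is E.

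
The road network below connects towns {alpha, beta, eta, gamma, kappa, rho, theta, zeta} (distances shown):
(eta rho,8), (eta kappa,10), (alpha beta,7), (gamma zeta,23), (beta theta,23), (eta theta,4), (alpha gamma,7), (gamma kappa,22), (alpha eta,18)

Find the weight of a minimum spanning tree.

Kruskal: consider edges lightest-first.
eta theta (4): add — endpoints in different components.
alpha beta (7): add — endpoints in different components.
alpha gamma (7): add — endpoints in different components.
eta rho (8): add — endpoints in different components.
eta kappa (10): add — endpoints in different components.
alpha eta (18): add — endpoints in different components.
gamma kappa (22): skip — kappa and gamma already connected.
beta theta (23): skip — beta and theta already connected.
gamma zeta (23): add — endpoints in different components.
MST edges: eta theta, alpha beta, alpha gamma, eta rho, eta kappa, alpha eta, gamma zeta; total weight 4+7+7+8+10+18+23 = 77.

77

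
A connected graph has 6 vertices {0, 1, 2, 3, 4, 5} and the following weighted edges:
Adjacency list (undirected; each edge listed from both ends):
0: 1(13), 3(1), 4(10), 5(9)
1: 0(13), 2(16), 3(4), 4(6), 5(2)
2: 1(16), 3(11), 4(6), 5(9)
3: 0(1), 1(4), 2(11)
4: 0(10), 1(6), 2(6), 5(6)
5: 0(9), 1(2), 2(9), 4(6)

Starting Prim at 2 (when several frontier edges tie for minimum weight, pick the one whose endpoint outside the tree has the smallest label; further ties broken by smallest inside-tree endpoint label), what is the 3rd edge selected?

Prim's algorithm from 2:
Step 1: frontier [2–4 6, 2–5 9, 2–3 11, 1–2 16] → take 2–4 (6); add 4.
Step 2: frontier [2–5 9, 2–3 11, 1–2 16, 1–4 6, 4–5 6, 0–4 10] → take 1–4 (6); add 1.
Step 3: frontier [1–5 2, 1–3 4, 0–1 13, 2–5 9, 2–3 11, 4–5 6, 0–4 10] → take 1–5 (2); add 5.
Step 4: frontier [1–3 4, 0–1 13, 2–3 11, 0–4 10, 0–5 9] → take 1–3 (4); add 3.
Step 5: frontier [0–1 13, 0–3 1, 0–4 10, 0–5 9] → take 0–3 (1); add 0.
The 3rd edge added is 1–5.

1-5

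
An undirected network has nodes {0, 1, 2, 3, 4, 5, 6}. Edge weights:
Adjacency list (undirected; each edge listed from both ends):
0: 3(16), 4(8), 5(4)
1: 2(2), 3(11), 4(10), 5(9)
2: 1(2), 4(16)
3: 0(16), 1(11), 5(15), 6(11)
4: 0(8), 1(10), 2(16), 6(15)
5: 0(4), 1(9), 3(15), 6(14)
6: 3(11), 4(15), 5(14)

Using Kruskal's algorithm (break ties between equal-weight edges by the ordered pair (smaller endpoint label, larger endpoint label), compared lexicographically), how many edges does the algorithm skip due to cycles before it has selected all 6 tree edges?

Kruskal's algorithm — process edges by increasing weight (ties by edge label):
1—2 (2): add — endpoints in different components.
0—5 (4): add — endpoints in different components.
0—4 (8): add — endpoints in different components.
1—5 (9): add — endpoints in different components.
1—4 (10): skip — 1 and 4 already connected.
1—3 (11): add — endpoints in different components.
3—6 (11): add — endpoints in different components.
Edges rejected before the tree was complete: 1.

1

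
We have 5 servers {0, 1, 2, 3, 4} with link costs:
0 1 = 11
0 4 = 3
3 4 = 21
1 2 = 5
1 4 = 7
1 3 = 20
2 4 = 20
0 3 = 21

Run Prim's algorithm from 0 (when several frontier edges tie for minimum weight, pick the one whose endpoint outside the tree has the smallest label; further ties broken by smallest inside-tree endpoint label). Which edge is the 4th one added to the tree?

1-3

Grow the tree from 0 using Prim:
Step 1: cheapest edge leaving the tree is 0 4 (3); add 4.
Step 2: cheapest edge leaving the tree is 1 4 (7); add 1.
Step 3: cheapest edge leaving the tree is 1 2 (5); add 2.
Step 4: cheapest edge leaving the tree is 1 3 (20); add 3.
The 4th edge added is 1 3.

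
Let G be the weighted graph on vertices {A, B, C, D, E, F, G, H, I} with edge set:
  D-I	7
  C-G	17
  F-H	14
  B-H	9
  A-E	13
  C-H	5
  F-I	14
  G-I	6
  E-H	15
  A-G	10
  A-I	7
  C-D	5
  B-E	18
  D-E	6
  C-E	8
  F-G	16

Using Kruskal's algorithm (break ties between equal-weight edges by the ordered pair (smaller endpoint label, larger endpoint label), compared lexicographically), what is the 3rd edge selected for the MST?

D-E

Sort edges by weight, then run Kruskal:
C-D (5): add — endpoints in different components.
C-H (5): add — endpoints in different components.
D-E (6): add — endpoints in different components.
G-I (6): add — endpoints in different components.
A-I (7): add — endpoints in different components.
D-I (7): add — endpoints in different components.
C-E (8): skip — C and E already connected.
B-H (9): add — endpoints in different components.
A-G (10): skip — A and G already connected.
A-E (13): skip — A and E already connected.
F-H (14): add — endpoints in different components.
The 3rd edge added is D-E.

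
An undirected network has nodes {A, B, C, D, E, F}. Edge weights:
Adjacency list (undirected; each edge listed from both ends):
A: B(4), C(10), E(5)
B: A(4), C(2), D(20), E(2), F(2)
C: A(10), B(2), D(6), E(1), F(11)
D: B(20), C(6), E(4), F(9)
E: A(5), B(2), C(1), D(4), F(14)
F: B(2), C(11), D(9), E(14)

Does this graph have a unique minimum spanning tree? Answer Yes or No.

Kruskal's algorithm — process edges by increasing weight (ties by edge label):
C—E (1): add — endpoints in different components.
B—C (2): add — endpoints in different components.
B—E (2): skip — B and E already connected.
B—F (2): add — endpoints in different components.
A—B (4): add — endpoints in different components.
D—E (4): add — endpoints in different components.
Non-tree edge B—E has weight 2, equal to the heaviest edge on its tree cycle — swapping gives another MST of the same weight. Not unique.

No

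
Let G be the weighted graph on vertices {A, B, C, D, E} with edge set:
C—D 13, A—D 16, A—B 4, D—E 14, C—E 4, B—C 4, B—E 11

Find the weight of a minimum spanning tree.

Kruskal: consider edges lightest-first.
A—B (4): add. Components now {A,B} {C} {D} {E}
B—C (4): add. Components now {A,B,C} {D} {E}
C—E (4): add. Components now {A,B,C,E} {D}
B—E (11): skip — B and E already connected.
C—D (13): add. Components now {A,B,C,D,E}
MST edges: A—B, B—C, C—E, C—D; total weight 4+4+4+13 = 25.

25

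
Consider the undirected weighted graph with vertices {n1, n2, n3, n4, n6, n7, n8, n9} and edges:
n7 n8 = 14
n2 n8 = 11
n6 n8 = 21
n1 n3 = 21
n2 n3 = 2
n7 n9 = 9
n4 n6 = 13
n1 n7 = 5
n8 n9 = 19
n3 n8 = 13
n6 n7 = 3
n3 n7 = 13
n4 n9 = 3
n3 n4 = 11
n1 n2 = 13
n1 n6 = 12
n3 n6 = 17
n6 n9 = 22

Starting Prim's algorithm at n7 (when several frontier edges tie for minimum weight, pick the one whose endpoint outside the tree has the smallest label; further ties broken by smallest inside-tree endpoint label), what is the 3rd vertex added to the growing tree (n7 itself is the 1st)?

Prim, starting at n7.
Step 1: cheapest edge leaving the tree is n6 n7 (3); add n6.
Step 2: cheapest edge leaving the tree is n1 n7 (5); add n1.
Step 3: cheapest edge leaving the tree is n7 n9 (9); add n9.
Step 4: cheapest edge leaving the tree is n4 n9 (3); add n4.
Step 5: cheapest edge leaving the tree is n3 n4 (11); add n3.
Step 6: cheapest edge leaving the tree is n2 n3 (2); add n2.
Step 7: cheapest edge leaving the tree is n2 n8 (11); add n8.
Vertex order: n7, n6, n1, n9, n4, n3, n2, n8. The 3rd vertex is n1.

n1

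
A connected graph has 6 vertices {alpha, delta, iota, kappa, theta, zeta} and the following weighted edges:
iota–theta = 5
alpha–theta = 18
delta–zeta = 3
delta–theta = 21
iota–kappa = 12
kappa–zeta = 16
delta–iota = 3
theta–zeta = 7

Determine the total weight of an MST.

Kruskal's algorithm — process edges by increasing weight (ties by edge label):
delta–iota (3): add — endpoints in different components.
delta–zeta (3): add — endpoints in different components.
iota–theta (5): add — endpoints in different components.
theta–zeta (7): skip — theta and zeta already connected.
iota–kappa (12): add — endpoints in different components.
kappa–zeta (16): skip — kappa and zeta already connected.
alpha–theta (18): add — endpoints in different components.
MST edges: delta–iota, delta–zeta, iota–theta, iota–kappa, alpha–theta; total weight 3+3+5+12+18 = 41.

41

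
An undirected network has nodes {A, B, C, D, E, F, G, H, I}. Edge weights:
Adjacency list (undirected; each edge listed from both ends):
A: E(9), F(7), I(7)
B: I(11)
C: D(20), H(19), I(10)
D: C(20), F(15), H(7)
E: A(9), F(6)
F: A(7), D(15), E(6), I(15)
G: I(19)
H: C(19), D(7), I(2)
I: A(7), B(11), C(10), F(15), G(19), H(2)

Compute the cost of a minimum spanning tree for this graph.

Sort edges by weight, then run Kruskal:
H-I (2): add — endpoints in different components.
E-F (6): add — endpoints in different components.
A-F (7): add — endpoints in different components.
A-I (7): add — endpoints in different components.
D-H (7): add — endpoints in different components.
A-E (9): skip — A and E already connected.
C-I (10): add — endpoints in different components.
B-I (11): add — endpoints in different components.
D-F (15): skip — D and F already connected.
F-I (15): skip — F and I already connected.
C-H (19): skip — C and H already connected.
G-I (19): add — endpoints in different components.
MST edges: H-I, E-F, A-F, A-I, D-H, C-I, B-I, G-I; total weight 2+6+7+7+7+10+11+19 = 69.

69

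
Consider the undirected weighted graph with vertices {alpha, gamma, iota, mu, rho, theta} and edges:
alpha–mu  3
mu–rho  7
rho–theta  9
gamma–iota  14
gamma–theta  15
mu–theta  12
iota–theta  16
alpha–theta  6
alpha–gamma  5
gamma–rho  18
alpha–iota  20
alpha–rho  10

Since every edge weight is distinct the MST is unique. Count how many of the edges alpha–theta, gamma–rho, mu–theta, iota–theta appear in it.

1

Sort edges by weight, then run Kruskal:
alpha–mu (3): add — endpoints in different components.
alpha–gamma (5): add — endpoints in different components.
alpha–theta (6): add — endpoints in different components.
mu–rho (7): add — endpoints in different components.
rho–theta (9): skip — rho and theta already connected.
alpha–rho (10): skip — rho and alpha already connected.
mu–theta (12): skip — mu and theta already connected.
gamma–iota (14): add — endpoints in different components.
MST edge set: {alpha–mu, alpha–gamma, alpha–theta, mu–rho, gamma–iota}.
Of the listed edges, {alpha–theta} are in the MST → 1.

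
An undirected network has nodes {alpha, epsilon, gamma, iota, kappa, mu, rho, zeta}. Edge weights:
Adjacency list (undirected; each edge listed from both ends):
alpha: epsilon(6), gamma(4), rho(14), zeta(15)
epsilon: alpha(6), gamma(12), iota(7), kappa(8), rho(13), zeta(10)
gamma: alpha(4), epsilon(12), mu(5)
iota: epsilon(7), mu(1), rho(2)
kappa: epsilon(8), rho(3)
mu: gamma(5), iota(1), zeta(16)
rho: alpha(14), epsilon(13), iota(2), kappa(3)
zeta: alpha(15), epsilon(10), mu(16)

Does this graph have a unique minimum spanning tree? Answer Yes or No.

Sort edges by weight, then run Kruskal:
iota mu (1): add — endpoints in different components.
iota rho (2): add — endpoints in different components.
kappa rho (3): add — endpoints in different components.
alpha gamma (4): add — endpoints in different components.
gamma mu (5): add — endpoints in different components.
alpha epsilon (6): add — endpoints in different components.
epsilon iota (7): skip — iota and epsilon already connected.
epsilon kappa (8): skip — kappa and epsilon already connected.
epsilon zeta (10): add — endpoints in different components.
Every non-tree edge has weight strictly greater than the heaviest edge on the tree path between its endpoints, so the MST is unique.

Yes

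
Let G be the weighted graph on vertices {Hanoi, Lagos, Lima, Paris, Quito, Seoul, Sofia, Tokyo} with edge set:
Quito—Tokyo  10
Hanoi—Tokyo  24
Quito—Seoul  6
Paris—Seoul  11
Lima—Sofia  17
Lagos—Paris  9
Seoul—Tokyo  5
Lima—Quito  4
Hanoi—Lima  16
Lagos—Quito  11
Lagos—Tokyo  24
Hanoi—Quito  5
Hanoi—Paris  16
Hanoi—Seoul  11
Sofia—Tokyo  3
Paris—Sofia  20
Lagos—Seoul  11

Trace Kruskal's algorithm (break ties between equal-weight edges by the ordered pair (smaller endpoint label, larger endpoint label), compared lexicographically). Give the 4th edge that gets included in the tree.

Kruskal: consider edges lightest-first.
Sofia—Tokyo (3): add — endpoints in different components.
Lima—Quito (4): add — endpoints in different components.
Hanoi—Quito (5): add — endpoints in different components.
Seoul—Tokyo (5): add — endpoints in different components.
Quito—Seoul (6): add — endpoints in different components.
Lagos—Paris (9): add — endpoints in different components.
Quito—Tokyo (10): skip — Quito and Tokyo already connected.
Hanoi—Seoul (11): skip — Hanoi and Seoul already connected.
Lagos—Quito (11): add — endpoints in different components.
The 4th edge added is Seoul—Tokyo.

Seoul-Tokyo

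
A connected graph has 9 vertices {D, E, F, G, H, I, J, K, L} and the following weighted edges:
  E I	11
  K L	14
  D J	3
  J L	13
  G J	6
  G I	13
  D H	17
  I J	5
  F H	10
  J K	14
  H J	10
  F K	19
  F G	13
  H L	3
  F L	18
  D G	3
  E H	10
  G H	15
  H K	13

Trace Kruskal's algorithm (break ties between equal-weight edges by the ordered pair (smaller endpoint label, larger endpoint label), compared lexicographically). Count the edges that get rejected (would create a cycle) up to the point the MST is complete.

Sort edges by weight, then run Kruskal:
D G (3): add — endpoints in different components.
D J (3): add — endpoints in different components.
H L (3): add — endpoints in different components.
I J (5): add — endpoints in different components.
G J (6): skip — G and J already connected.
E H (10): add — endpoints in different components.
F H (10): add — endpoints in different components.
H J (10): add — endpoints in different components.
E I (11): skip — E and I already connected.
F G (13): skip — F and G already connected.
G I (13): skip — G and I already connected.
H K (13): add — endpoints in different components.
Edges rejected before the tree was complete: 4.

4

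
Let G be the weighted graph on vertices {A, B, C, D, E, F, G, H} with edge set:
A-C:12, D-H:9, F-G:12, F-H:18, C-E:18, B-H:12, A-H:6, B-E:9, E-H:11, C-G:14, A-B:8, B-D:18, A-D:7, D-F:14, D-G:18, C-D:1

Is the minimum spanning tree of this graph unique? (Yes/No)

No

Kruskal: consider edges lightest-first.
C-D (1): add — endpoints in different components.
A-H (6): add — endpoints in different components.
A-D (7): add — endpoints in different components.
A-B (8): add — endpoints in different components.
B-E (9): add — endpoints in different components.
D-H (9): skip — D and H already connected.
E-H (11): skip — E and H already connected.
A-C (12): skip — A and C already connected.
B-H (12): skip — B and H already connected.
F-G (12): add — endpoints in different components.
C-G (14): add — endpoints in different components.
Non-tree edge D-F has weight 14, equal to the heaviest edge on its tree cycle — swapping gives another MST of the same weight. Not unique.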